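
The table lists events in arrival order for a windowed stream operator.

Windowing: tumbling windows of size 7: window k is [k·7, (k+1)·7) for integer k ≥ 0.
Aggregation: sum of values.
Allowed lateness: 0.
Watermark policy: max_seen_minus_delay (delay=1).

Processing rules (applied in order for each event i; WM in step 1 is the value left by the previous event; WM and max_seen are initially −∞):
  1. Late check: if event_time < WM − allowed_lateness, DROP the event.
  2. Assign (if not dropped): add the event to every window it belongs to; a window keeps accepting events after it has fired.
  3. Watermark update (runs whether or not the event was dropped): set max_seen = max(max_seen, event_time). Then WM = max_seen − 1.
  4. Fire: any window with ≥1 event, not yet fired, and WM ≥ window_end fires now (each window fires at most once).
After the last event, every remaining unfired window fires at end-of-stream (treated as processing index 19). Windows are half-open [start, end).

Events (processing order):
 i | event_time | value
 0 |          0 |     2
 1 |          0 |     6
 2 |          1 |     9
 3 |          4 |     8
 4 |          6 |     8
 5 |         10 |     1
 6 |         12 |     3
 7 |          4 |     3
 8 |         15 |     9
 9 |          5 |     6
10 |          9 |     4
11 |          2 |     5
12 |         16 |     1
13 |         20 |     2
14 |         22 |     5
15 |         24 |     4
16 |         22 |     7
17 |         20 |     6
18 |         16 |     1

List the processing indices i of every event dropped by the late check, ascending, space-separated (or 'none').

i=0 t=0 v=2: → [0,7); WM=-1
i=1 t=0 v=6: → [0,7); WM=-1
i=2 t=1 v=9: → [0,7); WM=0
i=3 t=4 v=8: → [0,7); WM=3
i=4 t=6 v=8: → [0,7); WM=5
i=5 t=10 v=1: → [7,14); WM=9; [0,7) fires=33
i=6 t=12 v=3: → [7,14); WM=11
i=7 t=4 v=3: DROP (t<11-0); WM=11
i=8 t=15 v=9: → [14,21); WM=14; [7,14) fires=4
i=9 t=5 v=6: DROP (t<14-0); WM=14
i=10 t=9 v=4: DROP (t<14-0); WM=14
i=11 t=2 v=5: DROP (t<14-0); WM=14
i=12 t=16 v=1: → [14,21); WM=15
i=13 t=20 v=2: → [14,21); WM=19
i=14 t=22 v=5: → [21,28); WM=21; [14,21) fires=12
i=15 t=24 v=4: → [21,28); WM=23
i=16 t=22 v=7: DROP (t<23-0); WM=23
i=17 t=20 v=6: DROP (t<23-0); WM=23
i=18 t=16 v=1: DROP (t<23-0); WM=23

7 9 10 11 16 17 18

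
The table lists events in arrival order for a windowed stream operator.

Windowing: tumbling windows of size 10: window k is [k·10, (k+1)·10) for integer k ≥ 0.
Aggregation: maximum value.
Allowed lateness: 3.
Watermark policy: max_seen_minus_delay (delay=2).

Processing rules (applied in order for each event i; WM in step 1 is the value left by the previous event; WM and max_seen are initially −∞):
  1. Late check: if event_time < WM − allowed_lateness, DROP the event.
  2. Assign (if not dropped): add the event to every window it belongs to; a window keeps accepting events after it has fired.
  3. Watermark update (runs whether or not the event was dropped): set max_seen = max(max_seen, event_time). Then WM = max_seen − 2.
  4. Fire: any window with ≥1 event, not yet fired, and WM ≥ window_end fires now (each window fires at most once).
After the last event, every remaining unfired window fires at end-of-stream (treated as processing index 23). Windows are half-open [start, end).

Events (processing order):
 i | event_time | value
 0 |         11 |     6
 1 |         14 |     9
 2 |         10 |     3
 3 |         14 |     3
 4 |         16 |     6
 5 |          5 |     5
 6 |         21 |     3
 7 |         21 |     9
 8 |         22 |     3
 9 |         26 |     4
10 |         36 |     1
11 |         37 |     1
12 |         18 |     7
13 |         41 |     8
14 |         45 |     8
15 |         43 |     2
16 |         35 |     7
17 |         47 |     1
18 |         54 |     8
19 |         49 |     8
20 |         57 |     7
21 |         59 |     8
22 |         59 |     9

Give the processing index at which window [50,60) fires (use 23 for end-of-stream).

i=0 t=11 v=6: → [10,20); WM=9
i=1 t=14 v=9: → [10,20); WM=12
i=2 t=10 v=3: → [10,20); WM=12
i=3 t=14 v=3: → [10,20); WM=12
i=4 t=16 v=6: → [10,20); WM=14
i=5 t=5 v=5: DROP (t<14-3); WM=14
i=6 t=21 v=3: → [20,30); WM=19
i=7 t=21 v=9: → [20,30); WM=19
i=8 t=22 v=3: → [20,30); WM=20; [10,20) fires=9
i=9 t=26 v=4: → [20,30); WM=24
i=10 t=36 v=1: → [30,40); WM=34; [20,30) fires=9
i=11 t=37 v=1: → [30,40); WM=35
i=12 t=18 v=7: DROP (t<35-3); WM=35
i=13 t=41 v=8: → [40,50); WM=39
i=14 t=45 v=8: → [40,50); WM=43; [30,40) fires=1
i=15 t=43 v=2: → [40,50); WM=43
i=16 t=35 v=7: DROP (t<43-3); WM=43
i=17 t=47 v=1: → [40,50); WM=45
i=18 t=54 v=8: → [50,60); WM=52; [40,50) fires=8
i=19 t=49 v=8: → [40,50); WM=52
i=20 t=57 v=7: → [50,60); WM=55
i=21 t=59 v=8: → [50,60); WM=57
i=22 t=59 v=9: → [50,60); WM=57

23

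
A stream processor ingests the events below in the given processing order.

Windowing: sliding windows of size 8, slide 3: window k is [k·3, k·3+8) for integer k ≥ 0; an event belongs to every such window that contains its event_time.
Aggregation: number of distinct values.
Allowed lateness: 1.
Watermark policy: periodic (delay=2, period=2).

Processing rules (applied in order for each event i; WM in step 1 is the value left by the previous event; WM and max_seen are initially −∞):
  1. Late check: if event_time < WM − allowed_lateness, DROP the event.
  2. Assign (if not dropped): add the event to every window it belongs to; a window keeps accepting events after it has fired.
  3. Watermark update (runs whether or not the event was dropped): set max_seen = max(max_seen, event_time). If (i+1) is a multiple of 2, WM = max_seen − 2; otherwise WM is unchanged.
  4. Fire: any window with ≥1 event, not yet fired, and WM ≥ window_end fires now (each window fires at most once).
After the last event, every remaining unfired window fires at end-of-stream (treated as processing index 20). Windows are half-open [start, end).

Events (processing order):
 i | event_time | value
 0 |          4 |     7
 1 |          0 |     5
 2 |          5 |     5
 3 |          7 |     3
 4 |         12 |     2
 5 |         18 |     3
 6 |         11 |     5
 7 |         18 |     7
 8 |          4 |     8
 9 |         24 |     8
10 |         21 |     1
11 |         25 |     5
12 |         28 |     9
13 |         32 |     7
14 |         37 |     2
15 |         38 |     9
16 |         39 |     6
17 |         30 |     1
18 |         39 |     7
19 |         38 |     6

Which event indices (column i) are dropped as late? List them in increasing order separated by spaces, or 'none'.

i=0 t=4 v=7: → [3,11),[0,8); WM=−∞
i=1 t=0 v=5: → [0,8); WM=2
i=2 t=5 v=5: → [3,11),[0,8); WM=2
i=3 t=7 v=3: → [6,14),[3,11),[0,8); WM=5
i=4 t=12 v=2: → [12,20),[9,17),[6,14); WM=5
i=5 t=18 v=3: → [18,26),[15,23),[12,20); WM=16; [0,8) fires=3 [3,11) fires=3 [6,14) fires=2
i=6 t=11 v=5: DROP (t<16-1); WM=16
i=7 t=18 v=7: → [18,26),[15,23),[12,20); WM=16
i=8 t=4 v=8: DROP (t<16-1); WM=16
i=9 t=24 v=8: → [24,32),[21,29),[18,26); WM=22; [9,17) fires=1 [12,20) fires=3
i=10 t=21 v=1: → [21,29),[18,26),[15,23); WM=22
i=11 t=25 v=5: → [24,32),[21,29),[18,26); WM=23; [15,23) fires=3
i=12 t=28 v=9: → [27,35),[24,32),[21,29); WM=23
i=13 t=32 v=7: → [30,38),[27,35); WM=30; [18,26) fires=5 [21,29) fires=4
i=14 t=37 v=2: → [36,44),[33,41),[30,38); WM=30
i=15 t=38 v=9: → [36,44),[33,41); WM=36; [24,32) fires=3 [27,35) fires=2
i=16 t=39 v=6: → [39,47),[36,44),[33,41); WM=36
i=17 t=30 v=1: DROP (t<36-1); WM=37
i=18 t=39 v=7: → [39,47),[36,44),[33,41); WM=37
i=19 t=38 v=6: → [36,44),[33,41); WM=37

6 8 17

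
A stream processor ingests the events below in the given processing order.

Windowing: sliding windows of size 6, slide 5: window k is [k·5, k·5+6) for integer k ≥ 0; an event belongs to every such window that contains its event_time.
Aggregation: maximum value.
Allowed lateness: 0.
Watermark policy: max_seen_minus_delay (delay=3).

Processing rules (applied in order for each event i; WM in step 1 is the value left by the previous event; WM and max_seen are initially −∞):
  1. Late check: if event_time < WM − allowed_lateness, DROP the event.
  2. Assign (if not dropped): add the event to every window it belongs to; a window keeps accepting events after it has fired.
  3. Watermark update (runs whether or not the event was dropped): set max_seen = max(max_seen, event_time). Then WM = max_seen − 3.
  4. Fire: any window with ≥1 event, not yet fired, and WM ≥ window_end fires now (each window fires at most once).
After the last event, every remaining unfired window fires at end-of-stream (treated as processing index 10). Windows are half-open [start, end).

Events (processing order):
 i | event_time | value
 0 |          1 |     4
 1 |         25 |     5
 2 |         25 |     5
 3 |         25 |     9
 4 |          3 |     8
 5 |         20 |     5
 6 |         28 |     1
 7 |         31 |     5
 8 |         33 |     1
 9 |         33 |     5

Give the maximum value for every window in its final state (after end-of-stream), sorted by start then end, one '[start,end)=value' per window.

i=0 t=1 v=4: → [0,6); WM=-2
i=1 t=25 v=5: → [25,31),[20,26); WM=22; [0,6) fires=4
i=2 t=25 v=5: → [25,31),[20,26); WM=22
i=3 t=25 v=9: → [25,31),[20,26); WM=22
i=4 t=3 v=8: DROP (t<22-0); WM=22
i=5 t=20 v=5: DROP (t<22-0); WM=22
i=6 t=28 v=1: → [25,31); WM=25
i=7 t=31 v=5: → [30,36); WM=28; [20,26) fires=9
i=8 t=33 v=1: → [30,36); WM=30
i=9 t=33 v=5: → [30,36); WM=30

[0,6)=4 [20,26)=9 [25,31)=9 [30,36)=5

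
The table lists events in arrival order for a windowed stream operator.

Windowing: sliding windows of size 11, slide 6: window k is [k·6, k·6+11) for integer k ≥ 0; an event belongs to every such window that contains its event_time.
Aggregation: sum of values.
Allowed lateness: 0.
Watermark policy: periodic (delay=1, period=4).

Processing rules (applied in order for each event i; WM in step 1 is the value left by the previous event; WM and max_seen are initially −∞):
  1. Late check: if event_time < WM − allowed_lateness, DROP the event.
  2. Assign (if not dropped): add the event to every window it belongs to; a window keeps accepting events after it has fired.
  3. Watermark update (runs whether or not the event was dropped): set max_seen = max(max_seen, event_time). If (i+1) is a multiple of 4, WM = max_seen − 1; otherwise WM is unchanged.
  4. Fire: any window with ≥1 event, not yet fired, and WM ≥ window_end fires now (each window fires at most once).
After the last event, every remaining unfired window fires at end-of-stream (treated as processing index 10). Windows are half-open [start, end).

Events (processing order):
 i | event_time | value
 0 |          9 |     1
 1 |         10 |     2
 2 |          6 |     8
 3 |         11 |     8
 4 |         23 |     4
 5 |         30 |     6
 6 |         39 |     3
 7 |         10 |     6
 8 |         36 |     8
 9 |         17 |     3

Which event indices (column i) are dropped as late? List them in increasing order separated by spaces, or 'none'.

8 9

i=0 t=9 v=1: → [6,17),[0,11); WM=−∞
i=1 t=10 v=2: → [6,17),[0,11); WM=−∞
i=2 t=6 v=8: → [6,17),[0,11); WM=−∞
i=3 t=11 v=8: → [6,17); WM=10
i=4 t=23 v=4: → [18,29); WM=10
i=5 t=30 v=6: → [30,41),[24,35); WM=10
i=6 t=39 v=3: → [36,47),[30,41); WM=10
i=7 t=10 v=6: → [6,17),[0,11); WM=38; [0,11) fires=17 [6,17) fires=25 [18,29) fires=4 [24,35) fires=6
i=8 t=36 v=8: DROP (t<38-0); WM=38
i=9 t=17 v=3: DROP (t<38-0); WM=38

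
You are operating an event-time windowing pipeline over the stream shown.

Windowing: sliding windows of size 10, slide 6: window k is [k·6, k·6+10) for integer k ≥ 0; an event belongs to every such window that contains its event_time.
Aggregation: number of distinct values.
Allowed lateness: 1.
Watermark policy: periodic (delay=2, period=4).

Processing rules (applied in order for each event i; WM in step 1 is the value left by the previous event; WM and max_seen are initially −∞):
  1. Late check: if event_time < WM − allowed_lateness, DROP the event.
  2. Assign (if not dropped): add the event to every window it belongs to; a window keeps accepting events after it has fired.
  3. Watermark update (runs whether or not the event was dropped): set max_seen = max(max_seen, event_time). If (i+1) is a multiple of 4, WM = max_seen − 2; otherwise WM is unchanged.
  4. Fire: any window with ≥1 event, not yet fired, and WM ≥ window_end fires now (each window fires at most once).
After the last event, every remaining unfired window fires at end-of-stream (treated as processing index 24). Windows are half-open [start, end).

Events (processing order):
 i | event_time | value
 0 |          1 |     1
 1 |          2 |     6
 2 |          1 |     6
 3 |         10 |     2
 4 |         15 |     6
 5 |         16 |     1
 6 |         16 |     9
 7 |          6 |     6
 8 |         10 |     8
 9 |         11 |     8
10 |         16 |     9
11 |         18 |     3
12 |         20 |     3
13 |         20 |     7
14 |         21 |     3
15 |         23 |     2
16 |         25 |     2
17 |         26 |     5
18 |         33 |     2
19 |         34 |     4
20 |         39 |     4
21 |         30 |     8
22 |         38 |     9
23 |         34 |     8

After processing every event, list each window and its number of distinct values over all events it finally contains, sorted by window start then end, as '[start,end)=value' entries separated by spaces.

i=0 t=1 v=1: → [0,10); WM=−∞
i=1 t=2 v=6: → [0,10); WM=−∞
i=2 t=1 v=6: → [0,10); WM=−∞
i=3 t=10 v=2: → [6,16); WM=8
i=4 t=15 v=6: → [12,22),[6,16); WM=8
i=5 t=16 v=1: → [12,22); WM=8
i=6 t=16 v=9: → [12,22); WM=8
i=7 t=6 v=6: DROP (t<8-1); WM=14; [0,10) fires=2
i=8 t=10 v=8: DROP (t<14-1); WM=14
i=9 t=11 v=8: DROP (t<14-1); WM=14
i=10 t=16 v=9: → [12,22); WM=14
i=11 t=18 v=3: → [18,28),[12,22); WM=16; [6,16) fires=2
i=12 t=20 v=3: → [18,28),[12,22); WM=16
i=13 t=20 v=7: → [18,28),[12,22); WM=16
i=14 t=21 v=3: → [18,28),[12,22); WM=16
i=15 t=23 v=2: → [18,28); WM=21
i=16 t=25 v=2: → [24,34),[18,28); WM=21
i=17 t=26 v=5: → [24,34),[18,28); WM=21
i=18 t=33 v=2: → [30,40),[24,34); WM=21
i=19 t=34 v=4: → [30,40); WM=32; [12,22) fires=5 [18,28) fires=4
i=20 t=39 v=4: → [36,46),[30,40); WM=32
i=21 t=30 v=8: DROP (t<32-1); WM=32
i=22 t=38 v=9: → [36,46),[30,40); WM=32
i=23 t=34 v=8: → [30,40); WM=37; [24,34) fires=2

[0,10)=2 [6,16)=2 [12,22)=5 [18,28)=4 [24,34)=2 [30,40)=4 [36,46)=2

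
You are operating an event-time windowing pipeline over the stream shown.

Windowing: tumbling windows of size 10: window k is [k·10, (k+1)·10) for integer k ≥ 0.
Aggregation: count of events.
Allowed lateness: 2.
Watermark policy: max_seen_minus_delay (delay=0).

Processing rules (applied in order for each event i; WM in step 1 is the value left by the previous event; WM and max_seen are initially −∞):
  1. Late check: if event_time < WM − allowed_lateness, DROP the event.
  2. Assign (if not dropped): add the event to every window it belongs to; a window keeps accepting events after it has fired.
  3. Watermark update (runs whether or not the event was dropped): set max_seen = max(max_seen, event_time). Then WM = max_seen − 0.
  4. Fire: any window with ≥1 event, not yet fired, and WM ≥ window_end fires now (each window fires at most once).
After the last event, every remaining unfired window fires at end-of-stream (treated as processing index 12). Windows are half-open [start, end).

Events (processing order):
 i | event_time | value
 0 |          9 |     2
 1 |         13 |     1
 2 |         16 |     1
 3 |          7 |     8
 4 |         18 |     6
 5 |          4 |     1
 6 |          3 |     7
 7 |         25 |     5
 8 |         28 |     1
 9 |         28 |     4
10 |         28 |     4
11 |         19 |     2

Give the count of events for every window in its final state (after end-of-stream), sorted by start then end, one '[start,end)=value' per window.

[0,10)=1 [10,20)=3 [20,30)=4

i=0 t=9 v=2: → [0,10); WM=9
i=1 t=13 v=1: → [10,20); WM=13; [0,10) fires=1
i=2 t=16 v=1: → [10,20); WM=16
i=3 t=7 v=8: DROP (t<16-2); WM=16
i=4 t=18 v=6: → [10,20); WM=18
i=5 t=4 v=1: DROP (t<18-2); WM=18
i=6 t=3 v=7: DROP (t<18-2); WM=18
i=7 t=25 v=5: → [20,30); WM=25; [10,20) fires=3
i=8 t=28 v=1: → [20,30); WM=28
i=9 t=28 v=4: → [20,30); WM=28
i=10 t=28 v=4: → [20,30); WM=28
i=11 t=19 v=2: DROP (t<28-2); WM=28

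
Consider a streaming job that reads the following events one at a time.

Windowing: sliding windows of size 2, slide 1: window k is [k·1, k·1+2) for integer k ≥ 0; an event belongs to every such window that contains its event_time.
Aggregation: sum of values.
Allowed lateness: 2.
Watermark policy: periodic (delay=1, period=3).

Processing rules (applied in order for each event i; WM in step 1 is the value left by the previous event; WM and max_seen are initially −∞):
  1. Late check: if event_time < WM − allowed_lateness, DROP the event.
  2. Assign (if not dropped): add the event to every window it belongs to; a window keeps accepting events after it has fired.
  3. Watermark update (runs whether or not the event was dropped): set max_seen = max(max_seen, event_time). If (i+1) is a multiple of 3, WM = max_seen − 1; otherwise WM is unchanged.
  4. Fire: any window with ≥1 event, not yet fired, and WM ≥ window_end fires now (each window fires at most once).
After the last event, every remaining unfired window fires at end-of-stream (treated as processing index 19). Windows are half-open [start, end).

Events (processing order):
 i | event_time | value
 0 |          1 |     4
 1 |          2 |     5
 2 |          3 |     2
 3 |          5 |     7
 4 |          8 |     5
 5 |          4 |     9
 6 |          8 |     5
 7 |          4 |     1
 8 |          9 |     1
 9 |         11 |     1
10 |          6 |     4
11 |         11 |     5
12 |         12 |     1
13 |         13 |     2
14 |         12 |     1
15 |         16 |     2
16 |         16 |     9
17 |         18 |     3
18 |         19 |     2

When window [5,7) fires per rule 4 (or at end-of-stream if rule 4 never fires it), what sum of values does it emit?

7

i=0 t=1 v=4: → [1,3),[0,2); WM=−∞
i=1 t=2 v=5: → [2,4),[1,3); WM=−∞
i=2 t=3 v=2: → [3,5),[2,4); WM=2; [0,2) fires=4
i=3 t=5 v=7: → [5,7),[4,6); WM=2
i=4 t=8 v=5: → [8,10),[7,9); WM=2
i=5 t=4 v=9: → [4,6),[3,5); WM=7; [1,3) fires=9 [2,4) fires=7 [3,5) fires=11 [4,6) fires=16 [5,7) fires=7
i=6 t=8 v=5: → [8,10),[7,9); WM=7
i=7 t=4 v=1: DROP (t<7-2); WM=7
i=8 t=9 v=1: → [9,11),[8,10); WM=8
i=9 t=11 v=1: → [11,13),[10,12); WM=8
i=10 t=6 v=4: → [6,8),[5,7); WM=8; [6,8) fires=4
i=11 t=11 v=5: → [11,13),[10,12); WM=10; [7,9) fires=10 [8,10) fires=11
i=12 t=12 v=1: → [12,14),[11,13); WM=10
i=13 t=13 v=2: → [13,15),[12,14); WM=10
i=14 t=12 v=1: → [12,14),[11,13); WM=12; [9,11) fires=1 [10,12) fires=6
i=15 t=16 v=2: → [16,18),[15,17); WM=12
i=16 t=16 v=9: → [16,18),[15,17); WM=12
i=17 t=18 v=3: → [18,20),[17,19); WM=17; [11,13) fires=8 [12,14) fires=4 [13,15) fires=2 [15,17) fires=11
i=18 t=19 v=2: → [19,21),[18,20); WM=17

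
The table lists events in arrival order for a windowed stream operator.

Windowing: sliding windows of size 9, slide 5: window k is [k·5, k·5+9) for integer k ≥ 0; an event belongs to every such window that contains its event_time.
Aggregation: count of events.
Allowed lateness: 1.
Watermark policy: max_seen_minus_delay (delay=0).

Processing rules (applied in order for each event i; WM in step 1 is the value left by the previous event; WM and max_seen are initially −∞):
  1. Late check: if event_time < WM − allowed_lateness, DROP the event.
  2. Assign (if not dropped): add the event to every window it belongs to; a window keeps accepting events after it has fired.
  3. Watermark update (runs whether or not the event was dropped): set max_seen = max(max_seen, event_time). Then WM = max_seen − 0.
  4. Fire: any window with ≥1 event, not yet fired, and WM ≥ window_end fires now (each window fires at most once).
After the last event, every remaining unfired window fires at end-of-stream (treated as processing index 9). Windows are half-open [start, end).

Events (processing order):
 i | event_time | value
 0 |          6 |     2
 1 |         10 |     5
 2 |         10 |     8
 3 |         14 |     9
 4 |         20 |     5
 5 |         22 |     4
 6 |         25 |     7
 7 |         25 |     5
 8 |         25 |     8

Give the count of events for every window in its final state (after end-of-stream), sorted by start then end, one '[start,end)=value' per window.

[0,9)=1 [5,14)=3 [10,19)=3 [15,24)=2 [20,29)=5 [25,34)=3

i=0 t=6 v=2: → [5,14),[0,9); WM=6
i=1 t=10 v=5: → [10,19),[5,14); WM=10; [0,9) fires=1
i=2 t=10 v=8: → [10,19),[5,14); WM=10
i=3 t=14 v=9: → [10,19); WM=14; [5,14) fires=3
i=4 t=20 v=5: → [20,29),[15,24); WM=20; [10,19) fires=3
i=5 t=22 v=4: → [20,29),[15,24); WM=22
i=6 t=25 v=7: → [25,34),[20,29); WM=25; [15,24) fires=2
i=7 t=25 v=5: → [25,34),[20,29); WM=25
i=8 t=25 v=8: → [25,34),[20,29); WM=25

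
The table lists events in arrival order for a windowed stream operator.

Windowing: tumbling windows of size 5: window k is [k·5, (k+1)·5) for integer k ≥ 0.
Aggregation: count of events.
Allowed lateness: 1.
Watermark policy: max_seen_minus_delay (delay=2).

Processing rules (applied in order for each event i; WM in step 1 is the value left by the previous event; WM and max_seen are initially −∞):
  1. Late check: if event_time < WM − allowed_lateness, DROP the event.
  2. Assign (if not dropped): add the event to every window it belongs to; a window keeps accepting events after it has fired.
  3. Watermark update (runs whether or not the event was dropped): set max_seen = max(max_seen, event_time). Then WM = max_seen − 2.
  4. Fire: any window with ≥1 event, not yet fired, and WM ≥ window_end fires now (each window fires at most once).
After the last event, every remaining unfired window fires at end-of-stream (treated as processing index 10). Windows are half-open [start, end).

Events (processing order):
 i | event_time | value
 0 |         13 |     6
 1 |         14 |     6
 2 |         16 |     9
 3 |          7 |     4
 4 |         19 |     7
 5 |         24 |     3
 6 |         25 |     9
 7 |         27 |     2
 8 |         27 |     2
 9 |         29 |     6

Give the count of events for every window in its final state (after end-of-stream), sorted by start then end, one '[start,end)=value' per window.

[10,15)=2 [15,20)=2 [20,25)=1 [25,30)=4

i=0 t=13 v=6: → [10,15); WM=11
i=1 t=14 v=6: → [10,15); WM=12
i=2 t=16 v=9: → [15,20); WM=14
i=3 t=7 v=4: DROP (t<14-1); WM=14
i=4 t=19 v=7: → [15,20); WM=17; [10,15) fires=2
i=5 t=24 v=3: → [20,25); WM=22; [15,20) fires=2
i=6 t=25 v=9: → [25,30); WM=23
i=7 t=27 v=2: → [25,30); WM=25; [20,25) fires=1
i=8 t=27 v=2: → [25,30); WM=25
i=9 t=29 v=6: → [25,30); WM=27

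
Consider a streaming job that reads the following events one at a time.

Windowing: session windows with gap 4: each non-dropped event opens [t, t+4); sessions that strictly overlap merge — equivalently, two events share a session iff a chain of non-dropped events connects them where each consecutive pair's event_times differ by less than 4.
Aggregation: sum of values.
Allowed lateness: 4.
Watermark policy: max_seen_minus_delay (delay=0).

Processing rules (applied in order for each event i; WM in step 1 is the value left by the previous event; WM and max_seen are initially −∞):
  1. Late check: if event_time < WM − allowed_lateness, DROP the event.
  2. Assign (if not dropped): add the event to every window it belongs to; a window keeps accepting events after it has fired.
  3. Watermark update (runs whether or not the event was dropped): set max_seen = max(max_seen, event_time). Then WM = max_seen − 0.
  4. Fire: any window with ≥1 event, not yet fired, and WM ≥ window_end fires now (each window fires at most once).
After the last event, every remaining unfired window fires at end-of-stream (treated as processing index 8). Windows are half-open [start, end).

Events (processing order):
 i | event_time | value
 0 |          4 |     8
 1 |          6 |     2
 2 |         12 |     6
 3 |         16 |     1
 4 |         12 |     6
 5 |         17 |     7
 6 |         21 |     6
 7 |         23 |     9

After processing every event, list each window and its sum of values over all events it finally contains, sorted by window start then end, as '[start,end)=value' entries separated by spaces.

[4,10)=10 [12,16)=12 [16,21)=8 [21,27)=15

i=0 t=4 v=8: → [4,8); WM=4
i=1 t=6 v=2: → [4,10); WM=6
i=2 t=12 v=6: → [12,16); WM=12
i=3 t=16 v=1: → [16,20); WM=16
i=4 t=12 v=6: → [12,16); WM=16
i=5 t=17 v=7: → [16,21); WM=17
i=6 t=21 v=6: → [21,25); WM=21
i=7 t=23 v=9: → [21,27); WM=23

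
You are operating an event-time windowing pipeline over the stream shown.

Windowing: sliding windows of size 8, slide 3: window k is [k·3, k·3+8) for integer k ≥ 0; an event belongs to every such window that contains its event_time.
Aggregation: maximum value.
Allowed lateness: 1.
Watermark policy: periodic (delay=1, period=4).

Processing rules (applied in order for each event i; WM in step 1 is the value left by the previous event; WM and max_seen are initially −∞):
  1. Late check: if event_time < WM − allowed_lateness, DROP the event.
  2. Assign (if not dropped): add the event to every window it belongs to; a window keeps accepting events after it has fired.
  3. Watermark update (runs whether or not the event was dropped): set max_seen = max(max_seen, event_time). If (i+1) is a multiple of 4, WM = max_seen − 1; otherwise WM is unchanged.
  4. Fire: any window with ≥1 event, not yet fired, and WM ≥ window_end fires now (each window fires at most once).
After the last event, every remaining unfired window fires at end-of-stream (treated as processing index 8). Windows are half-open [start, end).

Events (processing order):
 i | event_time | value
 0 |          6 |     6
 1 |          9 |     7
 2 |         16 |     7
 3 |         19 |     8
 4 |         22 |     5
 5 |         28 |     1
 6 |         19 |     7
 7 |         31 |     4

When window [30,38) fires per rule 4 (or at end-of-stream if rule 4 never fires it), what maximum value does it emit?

i=0 t=6 v=6: → [6,14),[3,11),[0,8); WM=−∞
i=1 t=9 v=7: → [9,17),[6,14),[3,11); WM=−∞
i=2 t=16 v=7: → [15,23),[12,20),[9,17); WM=−∞
i=3 t=19 v=8: → [18,26),[15,23),[12,20); WM=18; [0,8) fires=6 [3,11) fires=7 [6,14) fires=7 [9,17) fires=7
i=4 t=22 v=5: → [21,29),[18,26),[15,23); WM=18
i=5 t=28 v=1: → [27,35),[24,32),[21,29); WM=18
i=6 t=19 v=7: → [18,26),[15,23),[12,20); WM=18
i=7 t=31 v=4: → [30,38),[27,35),[24,32); WM=30; [12,20) fires=8 [15,23) fires=8 [18,26) fires=8 [21,29) fires=5

4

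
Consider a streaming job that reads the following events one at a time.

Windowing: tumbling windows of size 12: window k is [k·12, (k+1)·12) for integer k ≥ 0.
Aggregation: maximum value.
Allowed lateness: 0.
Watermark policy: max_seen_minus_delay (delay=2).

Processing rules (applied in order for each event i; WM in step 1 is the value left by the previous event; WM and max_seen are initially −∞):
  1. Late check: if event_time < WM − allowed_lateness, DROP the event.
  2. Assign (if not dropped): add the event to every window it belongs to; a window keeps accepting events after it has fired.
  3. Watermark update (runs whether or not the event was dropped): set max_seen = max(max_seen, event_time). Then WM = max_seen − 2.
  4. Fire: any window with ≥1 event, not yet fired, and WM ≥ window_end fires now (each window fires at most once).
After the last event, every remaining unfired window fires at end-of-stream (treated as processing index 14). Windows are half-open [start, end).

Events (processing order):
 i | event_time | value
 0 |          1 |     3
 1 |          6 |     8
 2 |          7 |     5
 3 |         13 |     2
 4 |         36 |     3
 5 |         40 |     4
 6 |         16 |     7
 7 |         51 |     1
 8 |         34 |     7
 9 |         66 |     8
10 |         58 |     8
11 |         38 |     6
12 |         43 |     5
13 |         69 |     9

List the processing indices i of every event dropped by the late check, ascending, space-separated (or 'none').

i=0 t=1 v=3: → [0,12); WM=-1
i=1 t=6 v=8: → [0,12); WM=4
i=2 t=7 v=5: → [0,12); WM=5
i=3 t=13 v=2: → [12,24); WM=11
i=4 t=36 v=3: → [36,48); WM=34; [0,12) fires=8 [12,24) fires=2
i=5 t=40 v=4: → [36,48); WM=38
i=6 t=16 v=7: DROP (t<38-0); WM=38
i=7 t=51 v=1: → [48,60); WM=49; [36,48) fires=4
i=8 t=34 v=7: DROP (t<49-0); WM=49
i=9 t=66 v=8: → [60,72); WM=64; [48,60) fires=1
i=10 t=58 v=8: DROP (t<64-0); WM=64
i=11 t=38 v=6: DROP (t<64-0); WM=64
i=12 t=43 v=5: DROP (t<64-0); WM=64
i=13 t=69 v=9: → [60,72); WM=67

6 8 10 11 12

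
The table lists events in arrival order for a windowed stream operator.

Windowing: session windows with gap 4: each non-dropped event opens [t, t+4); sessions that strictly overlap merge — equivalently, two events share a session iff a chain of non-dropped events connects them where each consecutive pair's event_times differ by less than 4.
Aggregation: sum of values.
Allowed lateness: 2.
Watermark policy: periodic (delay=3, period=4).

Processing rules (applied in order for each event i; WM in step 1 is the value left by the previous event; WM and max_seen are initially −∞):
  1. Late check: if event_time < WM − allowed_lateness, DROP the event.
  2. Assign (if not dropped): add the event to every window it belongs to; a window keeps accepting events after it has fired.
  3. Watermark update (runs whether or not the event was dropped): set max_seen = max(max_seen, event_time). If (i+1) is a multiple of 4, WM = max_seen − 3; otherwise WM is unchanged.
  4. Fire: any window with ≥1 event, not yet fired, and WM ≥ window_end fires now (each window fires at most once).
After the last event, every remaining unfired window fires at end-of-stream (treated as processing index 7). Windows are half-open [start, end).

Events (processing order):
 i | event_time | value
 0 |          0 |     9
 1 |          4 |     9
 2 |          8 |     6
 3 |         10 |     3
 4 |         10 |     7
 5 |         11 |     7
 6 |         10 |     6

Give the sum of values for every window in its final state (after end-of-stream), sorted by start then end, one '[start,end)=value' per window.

i=0 t=0 v=9: → [0,4); WM=−∞
i=1 t=4 v=9: → [4,8); WM=−∞
i=2 t=8 v=6: → [8,12); WM=−∞
i=3 t=10 v=3: → [8,14); WM=7
i=4 t=10 v=7: → [8,14); WM=7
i=5 t=11 v=7: → [8,15); WM=7
i=6 t=10 v=6: → [8,15); WM=7

[0,4)=9 [4,8)=9 [8,15)=29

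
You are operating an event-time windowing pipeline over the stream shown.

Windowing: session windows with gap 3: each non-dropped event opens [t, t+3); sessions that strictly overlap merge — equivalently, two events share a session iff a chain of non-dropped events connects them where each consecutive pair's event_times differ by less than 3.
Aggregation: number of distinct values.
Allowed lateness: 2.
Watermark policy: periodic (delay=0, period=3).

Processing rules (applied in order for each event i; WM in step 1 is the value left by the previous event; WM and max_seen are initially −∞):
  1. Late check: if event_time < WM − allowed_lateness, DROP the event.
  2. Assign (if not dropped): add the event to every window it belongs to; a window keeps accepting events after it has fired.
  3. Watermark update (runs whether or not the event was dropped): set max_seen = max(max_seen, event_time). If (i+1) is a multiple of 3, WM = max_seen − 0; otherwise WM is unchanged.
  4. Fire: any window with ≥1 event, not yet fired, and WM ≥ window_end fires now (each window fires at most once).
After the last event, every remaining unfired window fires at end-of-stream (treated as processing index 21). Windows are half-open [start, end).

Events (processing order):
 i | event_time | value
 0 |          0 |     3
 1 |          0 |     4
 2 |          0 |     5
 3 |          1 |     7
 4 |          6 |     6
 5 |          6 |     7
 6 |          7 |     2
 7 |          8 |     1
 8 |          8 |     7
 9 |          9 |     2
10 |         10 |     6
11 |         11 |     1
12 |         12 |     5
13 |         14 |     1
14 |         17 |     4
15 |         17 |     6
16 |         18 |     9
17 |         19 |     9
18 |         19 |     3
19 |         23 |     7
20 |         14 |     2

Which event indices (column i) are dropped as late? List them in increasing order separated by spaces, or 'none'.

i=0 t=0 v=3: → [0,3); WM=−∞
i=1 t=0 v=4: → [0,3); WM=−∞
i=2 t=0 v=5: → [0,3); WM=0
i=3 t=1 v=7: → [0,4); WM=0
i=4 t=6 v=6: → [6,9); WM=0
i=5 t=6 v=7: → [6,9); WM=6
i=6 t=7 v=2: → [6,10); WM=6
i=7 t=8 v=1: → [6,11); WM=6
i=8 t=8 v=7: → [6,11); WM=8
i=9 t=9 v=2: → [6,12); WM=8
i=10 t=10 v=6: → [6,13); WM=8
i=11 t=11 v=1: → [6,14); WM=11
i=12 t=12 v=5: → [6,15); WM=11
i=13 t=14 v=1: → [6,17); WM=11
i=14 t=17 v=4: → [17,20); WM=17
i=15 t=17 v=6: → [17,20); WM=17
i=16 t=18 v=9: → [17,21); WM=17
i=17 t=19 v=9: → [17,22); WM=19
i=18 t=19 v=3: → [17,22); WM=19
i=19 t=23 v=7: → [23,26); WM=19
i=20 t=14 v=2: DROP (t<19-2); WM=23

20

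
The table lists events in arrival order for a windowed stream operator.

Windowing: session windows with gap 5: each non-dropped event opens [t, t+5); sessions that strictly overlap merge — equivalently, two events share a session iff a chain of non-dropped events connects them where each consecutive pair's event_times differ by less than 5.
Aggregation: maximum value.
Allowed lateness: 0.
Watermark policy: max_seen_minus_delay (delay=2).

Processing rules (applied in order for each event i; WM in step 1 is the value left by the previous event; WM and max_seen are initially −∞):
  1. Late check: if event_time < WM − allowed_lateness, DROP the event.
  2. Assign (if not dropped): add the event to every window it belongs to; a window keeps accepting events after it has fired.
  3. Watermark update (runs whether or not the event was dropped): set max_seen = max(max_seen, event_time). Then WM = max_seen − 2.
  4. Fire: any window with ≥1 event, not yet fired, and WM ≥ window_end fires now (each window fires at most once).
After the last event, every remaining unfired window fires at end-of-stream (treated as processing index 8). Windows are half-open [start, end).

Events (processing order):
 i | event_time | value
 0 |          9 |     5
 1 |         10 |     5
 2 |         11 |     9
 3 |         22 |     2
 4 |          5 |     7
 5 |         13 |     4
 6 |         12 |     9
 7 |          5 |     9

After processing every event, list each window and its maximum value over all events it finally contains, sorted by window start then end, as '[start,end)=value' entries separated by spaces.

[9,16)=9 [22,27)=2

i=0 t=9 v=5: → [9,14); WM=7
i=1 t=10 v=5: → [9,15); WM=8
i=2 t=11 v=9: → [9,16); WM=9
i=3 t=22 v=2: → [22,27); WM=20
i=4 t=5 v=7: DROP (t<20-0); WM=20
i=5 t=13 v=4: DROP (t<20-0); WM=20
i=6 t=12 v=9: DROP (t<20-0); WM=20
i=7 t=5 v=9: DROP (t<20-0); WM=20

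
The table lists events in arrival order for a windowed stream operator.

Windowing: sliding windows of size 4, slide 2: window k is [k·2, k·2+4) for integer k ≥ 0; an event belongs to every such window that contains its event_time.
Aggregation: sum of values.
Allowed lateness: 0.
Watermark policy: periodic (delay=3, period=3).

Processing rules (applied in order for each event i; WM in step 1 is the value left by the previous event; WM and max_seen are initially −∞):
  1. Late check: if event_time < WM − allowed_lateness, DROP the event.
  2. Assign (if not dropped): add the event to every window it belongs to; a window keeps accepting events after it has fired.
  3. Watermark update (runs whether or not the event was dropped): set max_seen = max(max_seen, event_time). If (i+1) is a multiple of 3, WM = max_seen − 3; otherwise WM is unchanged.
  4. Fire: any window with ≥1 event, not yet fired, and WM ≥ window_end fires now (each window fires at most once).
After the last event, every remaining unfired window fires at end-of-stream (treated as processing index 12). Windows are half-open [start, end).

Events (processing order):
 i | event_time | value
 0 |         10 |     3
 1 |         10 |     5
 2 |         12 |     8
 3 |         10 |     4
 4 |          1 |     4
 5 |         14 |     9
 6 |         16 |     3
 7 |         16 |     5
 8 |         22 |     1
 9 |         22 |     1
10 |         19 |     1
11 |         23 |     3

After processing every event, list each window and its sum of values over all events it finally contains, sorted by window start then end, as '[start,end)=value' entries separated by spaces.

[8,12)=12 [10,14)=20 [12,16)=17 [14,18)=17 [16,20)=9 [18,22)=1 [20,24)=5 [22,26)=5

i=0 t=10 v=3: → [10,14),[8,12); WM=−∞
i=1 t=10 v=5: → [10,14),[8,12); WM=−∞
i=2 t=12 v=8: → [12,16),[10,14); WM=9
i=3 t=10 v=4: → [10,14),[8,12); WM=9
i=4 t=1 v=4: DROP (t<9-0); WM=9
i=5 t=14 v=9: → [14,18),[12,16); WM=11
i=6 t=16 v=3: → [16,20),[14,18); WM=11
i=7 t=16 v=5: → [16,20),[14,18); WM=11
i=8 t=22 v=1: → [22,26),[20,24); WM=19; [8,12) fires=12 [10,14) fires=20 [12,16) fires=17 [14,18) fires=17
i=9 t=22 v=1: → [22,26),[20,24); WM=19
i=10 t=19 v=1: → [18,22),[16,20); WM=19
i=11 t=23 v=3: → [22,26),[20,24); WM=20; [16,20) fires=9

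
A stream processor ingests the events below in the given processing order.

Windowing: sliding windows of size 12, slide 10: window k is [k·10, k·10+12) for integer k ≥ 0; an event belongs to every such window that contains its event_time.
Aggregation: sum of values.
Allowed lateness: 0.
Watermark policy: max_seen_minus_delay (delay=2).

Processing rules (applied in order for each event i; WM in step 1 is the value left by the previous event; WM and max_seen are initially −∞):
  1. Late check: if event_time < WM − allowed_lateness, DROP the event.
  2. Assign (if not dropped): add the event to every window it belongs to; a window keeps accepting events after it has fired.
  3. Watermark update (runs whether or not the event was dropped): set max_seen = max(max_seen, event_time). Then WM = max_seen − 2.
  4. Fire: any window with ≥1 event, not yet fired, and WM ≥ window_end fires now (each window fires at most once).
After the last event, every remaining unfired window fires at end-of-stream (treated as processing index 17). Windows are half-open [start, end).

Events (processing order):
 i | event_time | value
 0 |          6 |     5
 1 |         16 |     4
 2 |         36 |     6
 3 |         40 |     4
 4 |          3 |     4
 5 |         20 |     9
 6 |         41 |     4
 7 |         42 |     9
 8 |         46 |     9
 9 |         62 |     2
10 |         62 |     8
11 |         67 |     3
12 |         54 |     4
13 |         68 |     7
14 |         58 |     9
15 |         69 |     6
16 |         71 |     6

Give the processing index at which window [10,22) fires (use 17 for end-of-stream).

i=0 t=6 v=5: → [0,12); WM=4
i=1 t=16 v=4: → [10,22); WM=14; [0,12) fires=5
i=2 t=36 v=6: → [30,42); WM=34; [10,22) fires=4
i=3 t=40 v=4: → [40,52),[30,42); WM=38
i=4 t=3 v=4: DROP (t<38-0); WM=38
i=5 t=20 v=9: DROP (t<38-0); WM=38
i=6 t=41 v=4: → [40,52),[30,42); WM=39
i=7 t=42 v=9: → [40,52); WM=40
i=8 t=46 v=9: → [40,52); WM=44; [30,42) fires=14
i=9 t=62 v=2: → [60,72); WM=60; [40,52) fires=26
i=10 t=62 v=8: → [60,72); WM=60
i=11 t=67 v=3: → [60,72); WM=65
i=12 t=54 v=4: DROP (t<65-0); WM=65
i=13 t=68 v=7: → [60,72); WM=66
i=14 t=58 v=9: DROP (t<66-0); WM=66
i=15 t=69 v=6: → [60,72); WM=67
i=16 t=71 v=6: → [70,82),[60,72); WM=69

2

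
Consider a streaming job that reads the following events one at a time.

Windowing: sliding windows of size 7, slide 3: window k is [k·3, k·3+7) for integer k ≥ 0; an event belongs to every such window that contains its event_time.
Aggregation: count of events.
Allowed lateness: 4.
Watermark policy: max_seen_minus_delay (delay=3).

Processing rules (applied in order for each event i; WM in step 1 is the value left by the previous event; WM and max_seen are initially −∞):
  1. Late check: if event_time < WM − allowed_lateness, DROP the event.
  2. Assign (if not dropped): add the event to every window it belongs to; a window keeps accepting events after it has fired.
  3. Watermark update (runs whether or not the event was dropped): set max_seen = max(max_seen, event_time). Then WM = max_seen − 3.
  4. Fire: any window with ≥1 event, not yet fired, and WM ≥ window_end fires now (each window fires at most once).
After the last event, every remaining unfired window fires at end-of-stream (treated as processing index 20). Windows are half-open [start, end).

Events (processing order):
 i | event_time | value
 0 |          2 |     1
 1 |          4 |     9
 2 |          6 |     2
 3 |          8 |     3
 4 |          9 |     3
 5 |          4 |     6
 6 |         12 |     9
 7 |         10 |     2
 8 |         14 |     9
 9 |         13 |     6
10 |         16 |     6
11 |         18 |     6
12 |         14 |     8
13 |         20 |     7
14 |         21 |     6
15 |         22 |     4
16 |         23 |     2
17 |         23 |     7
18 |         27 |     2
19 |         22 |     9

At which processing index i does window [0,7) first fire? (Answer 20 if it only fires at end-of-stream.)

i=0 t=2 v=1: → [0,7); WM=-1
i=1 t=4 v=9: → [3,10),[0,7); WM=1
i=2 t=6 v=2: → [6,13),[3,10),[0,7); WM=3
i=3 t=8 v=3: → [6,13),[3,10); WM=5
i=4 t=9 v=3: → [9,16),[6,13),[3,10); WM=6
i=5 t=4 v=6: → [3,10),[0,7); WM=6
i=6 t=12 v=9: → [12,19),[9,16),[6,13); WM=9; [0,7) fires=4
i=7 t=10 v=2: → [9,16),[6,13); WM=9
i=8 t=14 v=9: → [12,19),[9,16); WM=11; [3,10) fires=5
i=9 t=13 v=6: → [12,19),[9,16); WM=11
i=10 t=16 v=6: → [15,22),[12,19); WM=13; [6,13) fires=5
i=11 t=18 v=6: → [18,25),[15,22),[12,19); WM=15
i=12 t=14 v=8: → [12,19),[9,16); WM=15
i=13 t=20 v=7: → [18,25),[15,22); WM=17; [9,16) fires=6
i=14 t=21 v=6: → [21,28),[18,25),[15,22); WM=18
i=15 t=22 v=4: → [21,28),[18,25); WM=19; [12,19) fires=6
i=16 t=23 v=2: → [21,28),[18,25); WM=20
i=17 t=23 v=7: → [21,28),[18,25); WM=20
i=18 t=27 v=2: → [27,34),[24,31),[21,28); WM=24; [15,22) fires=4
i=19 t=22 v=9: → [21,28),[18,25); WM=24

6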